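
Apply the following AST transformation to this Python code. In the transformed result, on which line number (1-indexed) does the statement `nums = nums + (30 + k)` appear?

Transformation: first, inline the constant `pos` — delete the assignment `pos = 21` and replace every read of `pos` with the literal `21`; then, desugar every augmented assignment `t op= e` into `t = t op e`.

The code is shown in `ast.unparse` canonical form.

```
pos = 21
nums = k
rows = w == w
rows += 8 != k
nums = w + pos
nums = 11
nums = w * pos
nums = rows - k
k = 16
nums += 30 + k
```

Transformed code:
nums = k
rows = w == w
rows = rows + (8 != k)
nums = w + 21
nums = 11
nums = w * 21
nums = rows - k
k = 16
nums = nums + (30 + k)

9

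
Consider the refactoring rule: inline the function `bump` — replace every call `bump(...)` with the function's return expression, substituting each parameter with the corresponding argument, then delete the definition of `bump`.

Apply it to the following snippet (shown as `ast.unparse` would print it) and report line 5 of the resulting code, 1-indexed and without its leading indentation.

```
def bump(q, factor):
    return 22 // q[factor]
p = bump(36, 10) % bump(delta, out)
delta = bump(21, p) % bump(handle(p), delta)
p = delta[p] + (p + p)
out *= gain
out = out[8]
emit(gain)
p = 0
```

Transformed code:
p = 22 // 36[10] % (22 // delta[out])
delta = 22 // 21[p] % (22 // handle(p)[delta])
p = delta[p] + (p + p)
out *= gain
out = out[8]
emit(gain)
p = 0

out = out[8]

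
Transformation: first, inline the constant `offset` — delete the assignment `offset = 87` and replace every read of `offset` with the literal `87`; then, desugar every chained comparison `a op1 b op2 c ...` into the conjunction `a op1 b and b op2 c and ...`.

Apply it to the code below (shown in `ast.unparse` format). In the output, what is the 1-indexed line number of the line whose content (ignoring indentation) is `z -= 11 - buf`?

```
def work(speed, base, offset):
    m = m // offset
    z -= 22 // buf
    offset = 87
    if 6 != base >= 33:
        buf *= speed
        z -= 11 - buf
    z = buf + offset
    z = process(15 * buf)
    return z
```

6

Transformed code:
def work(speed, base, offset):
    m = m // 87
    z -= 22 // buf
    if 6 != base and base >= 33:
        buf *= speed
        z -= 11 - buf
    z = buf + 87
    z = process(15 * buf)
    return z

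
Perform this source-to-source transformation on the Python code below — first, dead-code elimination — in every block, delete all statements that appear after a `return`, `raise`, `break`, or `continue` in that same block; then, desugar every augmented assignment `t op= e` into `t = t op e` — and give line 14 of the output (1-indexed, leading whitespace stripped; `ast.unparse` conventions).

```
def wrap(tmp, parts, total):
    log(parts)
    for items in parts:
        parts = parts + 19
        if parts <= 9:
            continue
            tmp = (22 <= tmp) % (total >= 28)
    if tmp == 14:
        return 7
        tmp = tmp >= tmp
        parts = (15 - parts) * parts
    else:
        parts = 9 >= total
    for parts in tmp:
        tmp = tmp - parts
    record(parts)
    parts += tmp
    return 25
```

parts = parts + tmp

Transformed code:
def wrap(tmp, parts, total):
    log(parts)
    for items in parts:
        parts = parts + 19
        if parts <= 9:
            continue
    if tmp == 14:
        return 7
    else:
        parts = 9 >= total
    for parts in tmp:
        tmp = tmp - parts
    record(parts)
    parts = parts + tmp
    return 25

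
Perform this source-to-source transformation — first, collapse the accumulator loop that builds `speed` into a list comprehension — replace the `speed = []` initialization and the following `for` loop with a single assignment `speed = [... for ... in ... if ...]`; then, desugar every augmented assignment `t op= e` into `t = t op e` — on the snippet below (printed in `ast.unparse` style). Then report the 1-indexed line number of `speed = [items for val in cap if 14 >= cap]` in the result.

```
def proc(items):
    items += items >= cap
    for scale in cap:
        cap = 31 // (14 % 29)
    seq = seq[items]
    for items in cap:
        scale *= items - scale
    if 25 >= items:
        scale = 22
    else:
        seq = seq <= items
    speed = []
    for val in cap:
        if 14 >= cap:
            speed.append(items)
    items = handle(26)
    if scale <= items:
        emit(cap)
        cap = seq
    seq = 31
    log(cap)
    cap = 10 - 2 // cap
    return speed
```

12

Transformed code:
def proc(items):
    items = items + (items >= cap)
    for scale in cap:
        cap = 31 // (14 % 29)
    seq = seq[items]
    for items in cap:
        scale = scale * (items - scale)
    if 25 >= items:
        scale = 22
    else:
        seq = seq <= items
    speed = [items for val in cap if 14 >= cap]
    items = handle(26)
    if scale <= items:
        emit(cap)
        cap = seq
    seq = 31
    log(cap)
    cap = 10 - 2 // cap
    return speed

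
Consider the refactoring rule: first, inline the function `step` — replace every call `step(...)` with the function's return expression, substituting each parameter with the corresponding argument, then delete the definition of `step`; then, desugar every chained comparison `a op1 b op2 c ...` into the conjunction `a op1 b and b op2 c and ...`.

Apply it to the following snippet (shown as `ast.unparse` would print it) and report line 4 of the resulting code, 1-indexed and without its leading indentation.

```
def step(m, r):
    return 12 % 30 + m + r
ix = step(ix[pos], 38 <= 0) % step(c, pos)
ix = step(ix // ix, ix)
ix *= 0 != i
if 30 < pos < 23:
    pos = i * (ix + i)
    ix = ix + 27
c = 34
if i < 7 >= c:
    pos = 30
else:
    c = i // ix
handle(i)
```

if 30 < pos and pos < 23:

Transformed code:
ix = (12 % 30 + ix[pos] + (38 <= 0)) % (12 % 30 + c + pos)
ix = 12 % 30 + ix // ix + ix
ix *= 0 != i
if 30 < pos and pos < 23:
    pos = i * (ix + i)
    ix = ix + 27
c = 34
if i < 7 and 7 >= c:
    pos = 30
else:
    c = i // ix
handle(i)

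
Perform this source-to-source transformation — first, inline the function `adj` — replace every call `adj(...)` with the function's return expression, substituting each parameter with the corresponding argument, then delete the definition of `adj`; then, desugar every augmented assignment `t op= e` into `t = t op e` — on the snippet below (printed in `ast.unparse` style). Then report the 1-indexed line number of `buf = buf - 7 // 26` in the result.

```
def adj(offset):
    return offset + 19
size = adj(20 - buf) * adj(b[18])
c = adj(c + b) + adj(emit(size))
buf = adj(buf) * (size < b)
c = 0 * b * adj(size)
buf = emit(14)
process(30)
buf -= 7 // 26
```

7

Transformed code:
size = (20 - buf + 19) * (b[18] + 19)
c = c + b + 19 + (emit(size) + 19)
buf = (buf + 19) * (size < b)
c = 0 * b * (size + 19)
buf = emit(14)
process(30)
buf = buf - 7 // 26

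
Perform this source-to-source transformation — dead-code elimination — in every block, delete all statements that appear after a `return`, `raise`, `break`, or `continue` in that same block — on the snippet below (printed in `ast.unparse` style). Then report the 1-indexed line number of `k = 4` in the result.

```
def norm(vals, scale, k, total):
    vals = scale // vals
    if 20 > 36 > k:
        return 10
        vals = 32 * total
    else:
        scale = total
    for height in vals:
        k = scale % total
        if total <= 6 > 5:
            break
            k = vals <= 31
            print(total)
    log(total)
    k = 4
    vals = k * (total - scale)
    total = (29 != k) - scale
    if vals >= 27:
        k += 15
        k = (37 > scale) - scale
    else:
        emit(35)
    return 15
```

12

Transformed code:
def norm(vals, scale, k, total):
    vals = scale // vals
    if 20 > 36 > k:
        return 10
    else:
        scale = total
    for height in vals:
        k = scale % total
        if total <= 6 > 5:
            break
    log(total)
    k = 4
    vals = k * (total - scale)
    total = (29 != k) - scale
    if vals >= 27:
        k += 15
        k = (37 > scale) - scale
    else:
        emit(35)
    return 15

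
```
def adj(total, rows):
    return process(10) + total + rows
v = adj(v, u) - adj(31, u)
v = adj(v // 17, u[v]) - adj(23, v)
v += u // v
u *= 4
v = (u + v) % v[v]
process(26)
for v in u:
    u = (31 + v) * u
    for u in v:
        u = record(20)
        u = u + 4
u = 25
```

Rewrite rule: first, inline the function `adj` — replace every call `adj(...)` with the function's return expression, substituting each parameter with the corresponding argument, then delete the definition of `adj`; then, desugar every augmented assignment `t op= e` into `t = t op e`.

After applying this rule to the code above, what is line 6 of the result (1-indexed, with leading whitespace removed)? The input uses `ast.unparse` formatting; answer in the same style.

Transformed code:
v = process(10) + v + u - (process(10) + 31 + u)
v = process(10) + v // 17 + u[v] - (process(10) + 23 + v)
v = v + u // v
u = u * 4
v = (u + v) % v[v]
process(26)
for v in u:
    u = (31 + v) * u
    for u in v:
        u = record(20)
        u = u + 4
u = 25

process(26)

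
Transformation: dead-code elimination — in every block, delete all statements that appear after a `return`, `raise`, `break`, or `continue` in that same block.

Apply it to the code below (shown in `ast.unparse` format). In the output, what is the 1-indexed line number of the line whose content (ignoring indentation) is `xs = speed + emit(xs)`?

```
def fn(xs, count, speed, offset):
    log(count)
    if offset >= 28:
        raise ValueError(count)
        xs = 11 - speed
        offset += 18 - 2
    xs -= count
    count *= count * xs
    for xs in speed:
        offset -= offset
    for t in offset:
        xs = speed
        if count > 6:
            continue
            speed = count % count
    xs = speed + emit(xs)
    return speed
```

13

Transformed code:
def fn(xs, count, speed, offset):
    log(count)
    if offset >= 28:
        raise ValueError(count)
    xs -= count
    count *= count * xs
    for xs in speed:
        offset -= offset
    for t in offset:
        xs = speed
        if count > 6:
            continue
    xs = speed + emit(xs)
    return speed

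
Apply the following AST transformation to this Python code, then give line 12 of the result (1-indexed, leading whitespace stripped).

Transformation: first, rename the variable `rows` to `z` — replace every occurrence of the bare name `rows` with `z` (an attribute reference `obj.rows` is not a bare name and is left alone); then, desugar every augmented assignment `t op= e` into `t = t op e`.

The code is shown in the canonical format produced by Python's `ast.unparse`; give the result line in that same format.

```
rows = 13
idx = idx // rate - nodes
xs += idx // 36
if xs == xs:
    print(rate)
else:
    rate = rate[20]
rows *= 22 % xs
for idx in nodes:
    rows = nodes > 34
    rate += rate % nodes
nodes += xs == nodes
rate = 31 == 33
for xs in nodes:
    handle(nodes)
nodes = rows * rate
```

nodes = nodes + (xs == nodes)

Transformed code:
z = 13
idx = idx // rate - nodes
xs = xs + idx // 36
if xs == xs:
    print(rate)
else:
    rate = rate[20]
z = z * (22 % xs)
for idx in nodes:
    z = nodes > 34
    rate = rate + rate % nodes
nodes = nodes + (xs == nodes)
rate = 31 == 33
for xs in nodes:
    handle(nodes)
nodes = z * rate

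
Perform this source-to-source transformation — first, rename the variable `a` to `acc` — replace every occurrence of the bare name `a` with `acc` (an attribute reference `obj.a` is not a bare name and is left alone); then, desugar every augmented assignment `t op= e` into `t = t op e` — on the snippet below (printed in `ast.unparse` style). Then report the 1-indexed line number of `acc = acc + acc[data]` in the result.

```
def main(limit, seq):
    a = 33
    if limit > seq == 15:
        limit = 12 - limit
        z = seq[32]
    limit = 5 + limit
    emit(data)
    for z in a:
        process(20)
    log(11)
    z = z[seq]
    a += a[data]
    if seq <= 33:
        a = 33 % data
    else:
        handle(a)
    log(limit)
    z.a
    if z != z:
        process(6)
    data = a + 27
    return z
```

Transformed code:
def main(limit, seq):
    acc = 33
    if limit > seq == 15:
        limit = 12 - limit
        z = seq[32]
    limit = 5 + limit
    emit(data)
    for z in acc:
        process(20)
    log(11)
    z = z[seq]
    acc = acc + acc[data]
    if seq <= 33:
        acc = 33 % data
    else:
        handle(acc)
    log(limit)
    z.a
    if z != z:
        process(6)
    data = acc + 27
    return z

12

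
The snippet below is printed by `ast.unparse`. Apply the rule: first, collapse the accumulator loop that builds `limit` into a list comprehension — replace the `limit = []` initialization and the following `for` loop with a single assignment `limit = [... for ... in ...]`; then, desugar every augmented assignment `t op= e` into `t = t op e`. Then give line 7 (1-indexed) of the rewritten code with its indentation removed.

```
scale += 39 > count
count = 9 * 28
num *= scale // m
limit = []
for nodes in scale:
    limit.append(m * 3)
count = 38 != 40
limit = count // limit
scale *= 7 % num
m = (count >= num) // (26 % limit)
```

Transformed code:
scale = scale + (39 > count)
count = 9 * 28
num = num * (scale // m)
limit = [m * 3 for nodes in scale]
count = 38 != 40
limit = count // limit
scale = scale * (7 % num)
m = (count >= num) // (26 % limit)

scale = scale * (7 % num)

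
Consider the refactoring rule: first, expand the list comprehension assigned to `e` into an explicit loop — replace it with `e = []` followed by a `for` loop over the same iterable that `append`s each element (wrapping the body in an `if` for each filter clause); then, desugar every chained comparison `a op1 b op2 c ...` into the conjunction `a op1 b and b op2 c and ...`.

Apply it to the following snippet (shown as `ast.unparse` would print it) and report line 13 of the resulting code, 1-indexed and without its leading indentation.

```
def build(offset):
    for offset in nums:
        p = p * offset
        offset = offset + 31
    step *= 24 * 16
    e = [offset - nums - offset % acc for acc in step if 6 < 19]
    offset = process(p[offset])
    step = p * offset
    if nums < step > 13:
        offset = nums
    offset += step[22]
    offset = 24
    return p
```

offset = nums

Transformed code:
def build(offset):
    for offset in nums:
        p = p * offset
        offset = offset + 31
    step *= 24 * 16
    e = []
    for acc in step:
        if 6 < 19:
            e.append(offset - nums - offset % acc)
    offset = process(p[offset])
    step = p * offset
    if nums < step and step > 13:
        offset = nums
    offset += step[22]
    offset = 24
    return p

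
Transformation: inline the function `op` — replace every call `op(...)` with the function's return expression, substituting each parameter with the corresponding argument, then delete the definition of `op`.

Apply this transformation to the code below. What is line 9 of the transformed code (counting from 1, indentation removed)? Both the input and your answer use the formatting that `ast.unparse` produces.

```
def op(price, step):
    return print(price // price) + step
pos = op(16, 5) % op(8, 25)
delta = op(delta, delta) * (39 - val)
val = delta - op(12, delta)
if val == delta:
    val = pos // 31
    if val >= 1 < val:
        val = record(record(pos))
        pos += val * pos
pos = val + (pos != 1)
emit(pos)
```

pos = val + (pos != 1)

Transformed code:
pos = (print(16 // 16) + 5) % (print(8 // 8) + 25)
delta = (print(delta // delta) + delta) * (39 - val)
val = delta - (print(12 // 12) + delta)
if val == delta:
    val = pos // 31
    if val >= 1 < val:
        val = record(record(pos))
        pos += val * pos
pos = val + (pos != 1)
emit(pos)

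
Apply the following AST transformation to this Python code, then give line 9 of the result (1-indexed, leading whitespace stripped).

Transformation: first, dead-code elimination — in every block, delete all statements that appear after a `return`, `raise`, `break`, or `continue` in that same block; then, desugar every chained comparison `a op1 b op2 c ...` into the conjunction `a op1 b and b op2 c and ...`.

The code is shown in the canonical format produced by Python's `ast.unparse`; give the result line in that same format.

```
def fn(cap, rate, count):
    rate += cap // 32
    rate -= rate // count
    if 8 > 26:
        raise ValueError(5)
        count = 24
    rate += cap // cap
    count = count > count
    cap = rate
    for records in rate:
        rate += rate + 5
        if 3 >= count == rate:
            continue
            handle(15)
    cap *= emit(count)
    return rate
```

for records in rate:

Transformed code:
def fn(cap, rate, count):
    rate += cap // 32
    rate -= rate // count
    if 8 > 26:
        raise ValueError(5)
    rate += cap // cap
    count = count > count
    cap = rate
    for records in rate:
        rate += rate + 5
        if 3 >= count and count == rate:
            continue
    cap *= emit(count)
    return rate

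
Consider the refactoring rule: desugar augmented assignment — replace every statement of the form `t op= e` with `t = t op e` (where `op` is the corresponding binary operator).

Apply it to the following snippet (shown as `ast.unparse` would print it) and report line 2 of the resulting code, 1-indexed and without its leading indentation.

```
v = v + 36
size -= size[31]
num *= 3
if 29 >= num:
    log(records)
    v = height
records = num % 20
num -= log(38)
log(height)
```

Transformed code:
v = v + 36
size = size - size[31]
num = num * 3
if 29 >= num:
    log(records)
    v = height
records = num % 20
num = num - log(38)
log(height)

size = size - size[31]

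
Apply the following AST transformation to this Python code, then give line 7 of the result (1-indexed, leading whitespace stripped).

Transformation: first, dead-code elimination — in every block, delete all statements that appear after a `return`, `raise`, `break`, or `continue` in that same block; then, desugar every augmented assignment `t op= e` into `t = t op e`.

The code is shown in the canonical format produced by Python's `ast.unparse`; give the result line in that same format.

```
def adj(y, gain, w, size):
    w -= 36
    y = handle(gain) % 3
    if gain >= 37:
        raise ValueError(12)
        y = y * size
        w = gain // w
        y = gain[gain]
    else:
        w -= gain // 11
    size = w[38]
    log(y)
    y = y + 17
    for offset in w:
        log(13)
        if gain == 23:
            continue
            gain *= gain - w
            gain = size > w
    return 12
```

w = w - gain // 11

Transformed code:
def adj(y, gain, w, size):
    w = w - 36
    y = handle(gain) % 3
    if gain >= 37:
        raise ValueError(12)
    else:
        w = w - gain // 11
    size = w[38]
    log(y)
    y = y + 17
    for offset in w:
        log(13)
        if gain == 23:
            continue
    return 12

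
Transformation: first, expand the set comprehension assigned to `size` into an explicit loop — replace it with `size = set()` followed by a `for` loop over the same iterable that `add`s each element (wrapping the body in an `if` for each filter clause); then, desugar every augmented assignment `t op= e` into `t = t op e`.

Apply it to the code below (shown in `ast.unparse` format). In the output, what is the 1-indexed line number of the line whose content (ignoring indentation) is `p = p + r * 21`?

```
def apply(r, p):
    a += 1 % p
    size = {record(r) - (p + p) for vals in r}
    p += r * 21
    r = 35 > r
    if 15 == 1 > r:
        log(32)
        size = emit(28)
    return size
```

6

Transformed code:
def apply(r, p):
    a = a + 1 % p
    size = set()
    for vals in r:
        size.add(record(r) - (p + p))
    p = p + r * 21
    r = 35 > r
    if 15 == 1 > r:
        log(32)
        size = emit(28)
    return size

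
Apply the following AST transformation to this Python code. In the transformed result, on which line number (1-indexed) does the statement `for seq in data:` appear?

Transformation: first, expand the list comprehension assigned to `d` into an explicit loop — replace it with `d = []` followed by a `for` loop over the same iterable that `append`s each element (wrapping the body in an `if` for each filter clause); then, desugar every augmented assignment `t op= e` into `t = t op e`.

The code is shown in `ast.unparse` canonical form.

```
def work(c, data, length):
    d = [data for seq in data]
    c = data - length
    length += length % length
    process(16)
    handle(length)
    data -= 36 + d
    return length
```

3

Transformed code:
def work(c, data, length):
    d = []
    for seq in data:
        d.append(data)
    c = data - length
    length = length + length % length
    process(16)
    handle(length)
    data = data - (36 + d)
    return length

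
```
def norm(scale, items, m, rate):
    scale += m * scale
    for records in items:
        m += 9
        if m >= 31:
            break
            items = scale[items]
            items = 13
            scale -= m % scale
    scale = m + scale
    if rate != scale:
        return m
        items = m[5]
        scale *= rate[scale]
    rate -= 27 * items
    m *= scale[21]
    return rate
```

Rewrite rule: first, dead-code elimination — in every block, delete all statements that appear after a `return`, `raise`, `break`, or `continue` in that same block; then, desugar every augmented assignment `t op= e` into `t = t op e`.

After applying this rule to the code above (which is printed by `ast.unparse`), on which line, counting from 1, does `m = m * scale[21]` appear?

Transformed code:
def norm(scale, items, m, rate):
    scale = scale + m * scale
    for records in items:
        m = m + 9
        if m >= 31:
            break
    scale = m + scale
    if rate != scale:
        return m
    rate = rate - 27 * items
    m = m * scale[21]
    return rate

11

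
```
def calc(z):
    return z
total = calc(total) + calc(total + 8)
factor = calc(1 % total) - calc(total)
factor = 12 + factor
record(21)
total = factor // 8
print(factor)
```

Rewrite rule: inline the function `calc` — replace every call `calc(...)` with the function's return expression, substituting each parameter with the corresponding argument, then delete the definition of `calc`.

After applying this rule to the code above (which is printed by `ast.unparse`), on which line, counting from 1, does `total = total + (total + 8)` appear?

1

Transformed code:
total = total + (total + 8)
factor = 1 % total - total
factor = 12 + factor
record(21)
total = factor // 8
print(factor)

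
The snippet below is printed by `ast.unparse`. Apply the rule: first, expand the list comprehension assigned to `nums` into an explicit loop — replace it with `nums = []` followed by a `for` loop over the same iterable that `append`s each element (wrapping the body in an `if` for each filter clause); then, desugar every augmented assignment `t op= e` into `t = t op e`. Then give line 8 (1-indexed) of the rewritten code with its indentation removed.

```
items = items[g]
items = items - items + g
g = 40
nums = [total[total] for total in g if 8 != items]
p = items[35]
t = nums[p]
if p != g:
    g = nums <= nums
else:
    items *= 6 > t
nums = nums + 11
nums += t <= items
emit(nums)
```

p = items[35]

Transformed code:
items = items[g]
items = items - items + g
g = 40
nums = []
for total in g:
    if 8 != items:
        nums.append(total[total])
p = items[35]
t = nums[p]
if p != g:
    g = nums <= nums
else:
    items = items * (6 > t)
nums = nums + 11
nums = nums + (t <= items)
emit(nums)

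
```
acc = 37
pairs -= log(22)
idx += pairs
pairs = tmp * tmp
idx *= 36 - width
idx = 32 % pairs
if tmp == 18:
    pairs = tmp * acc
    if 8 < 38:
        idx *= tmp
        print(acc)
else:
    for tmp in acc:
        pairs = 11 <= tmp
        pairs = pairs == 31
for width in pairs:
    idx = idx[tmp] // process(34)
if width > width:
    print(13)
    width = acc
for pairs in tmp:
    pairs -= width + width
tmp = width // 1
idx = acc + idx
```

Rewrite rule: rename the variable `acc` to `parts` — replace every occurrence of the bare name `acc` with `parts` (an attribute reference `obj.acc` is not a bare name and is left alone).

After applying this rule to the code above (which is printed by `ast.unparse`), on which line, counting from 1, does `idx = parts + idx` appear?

Transformed code:
parts = 37
pairs -= log(22)
idx += pairs
pairs = tmp * tmp
idx *= 36 - width
idx = 32 % pairs
if tmp == 18:
    pairs = tmp * parts
    if 8 < 38:
        idx *= tmp
        print(parts)
else:
    for tmp in parts:
        pairs = 11 <= tmp
        pairs = pairs == 31
for width in pairs:
    idx = idx[tmp] // process(34)
if width > width:
    print(13)
    width = parts
for pairs in tmp:
    pairs -= width + width
tmp = width // 1
idx = parts + idx

24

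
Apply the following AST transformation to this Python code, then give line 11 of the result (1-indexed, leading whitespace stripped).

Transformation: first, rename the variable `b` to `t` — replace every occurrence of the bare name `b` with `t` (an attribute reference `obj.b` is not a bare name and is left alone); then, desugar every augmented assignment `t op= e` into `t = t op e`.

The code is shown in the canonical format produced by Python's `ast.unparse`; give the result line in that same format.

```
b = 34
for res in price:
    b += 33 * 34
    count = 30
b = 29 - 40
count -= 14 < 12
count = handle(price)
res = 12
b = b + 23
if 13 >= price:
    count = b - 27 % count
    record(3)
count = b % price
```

Transformed code:
t = 34
for res in price:
    t = t + 33 * 34
    count = 30
t = 29 - 40
count = count - (14 < 12)
count = handle(price)
res = 12
t = t + 23
if 13 >= price:
    count = t - 27 % count
    record(3)
count = t % price

count = t - 27 % count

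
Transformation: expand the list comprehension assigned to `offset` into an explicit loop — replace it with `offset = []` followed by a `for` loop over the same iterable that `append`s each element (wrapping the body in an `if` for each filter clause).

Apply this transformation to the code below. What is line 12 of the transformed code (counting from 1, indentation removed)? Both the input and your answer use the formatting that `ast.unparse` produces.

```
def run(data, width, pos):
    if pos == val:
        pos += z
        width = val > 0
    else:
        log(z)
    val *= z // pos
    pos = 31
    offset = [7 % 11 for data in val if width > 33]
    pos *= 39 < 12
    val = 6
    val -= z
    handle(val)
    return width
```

offset.append(7 % 11)

Transformed code:
def run(data, width, pos):
    if pos == val:
        pos += z
        width = val > 0
    else:
        log(z)
    val *= z // pos
    pos = 31
    offset = []
    for data in val:
        if width > 33:
            offset.append(7 % 11)
    pos *= 39 < 12
    val = 6
    val -= z
    handle(val)
    return width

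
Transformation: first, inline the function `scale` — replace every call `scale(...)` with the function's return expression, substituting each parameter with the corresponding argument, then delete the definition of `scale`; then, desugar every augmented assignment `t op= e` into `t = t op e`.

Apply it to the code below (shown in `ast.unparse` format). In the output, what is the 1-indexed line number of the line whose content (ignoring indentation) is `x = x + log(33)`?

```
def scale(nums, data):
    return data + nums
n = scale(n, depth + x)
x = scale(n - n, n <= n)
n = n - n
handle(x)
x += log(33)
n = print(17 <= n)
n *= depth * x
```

Transformed code:
n = depth + x + n
x = (n <= n) + (n - n)
n = n - n
handle(x)
x = x + log(33)
n = print(17 <= n)
n = n * (depth * x)

5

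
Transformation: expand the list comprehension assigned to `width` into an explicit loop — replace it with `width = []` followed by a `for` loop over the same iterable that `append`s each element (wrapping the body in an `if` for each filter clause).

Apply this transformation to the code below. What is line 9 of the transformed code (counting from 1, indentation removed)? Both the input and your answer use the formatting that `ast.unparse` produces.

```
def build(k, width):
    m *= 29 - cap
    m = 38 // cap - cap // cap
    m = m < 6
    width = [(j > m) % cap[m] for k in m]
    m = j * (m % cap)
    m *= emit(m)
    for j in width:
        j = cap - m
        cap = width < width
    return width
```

Transformed code:
def build(k, width):
    m *= 29 - cap
    m = 38 // cap - cap // cap
    m = m < 6
    width = []
    for k in m:
        width.append((j > m) % cap[m])
    m = j * (m % cap)
    m *= emit(m)
    for j in width:
        j = cap - m
        cap = width < width
    return width

m *= emit(m)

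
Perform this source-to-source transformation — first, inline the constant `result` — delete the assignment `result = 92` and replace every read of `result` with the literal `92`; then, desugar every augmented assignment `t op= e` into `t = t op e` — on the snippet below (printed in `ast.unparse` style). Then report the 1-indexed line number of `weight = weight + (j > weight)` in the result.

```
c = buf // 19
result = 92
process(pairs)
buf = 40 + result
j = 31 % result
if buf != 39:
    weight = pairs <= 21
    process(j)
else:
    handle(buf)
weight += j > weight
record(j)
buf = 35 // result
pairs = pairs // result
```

Transformed code:
c = buf // 19
process(pairs)
buf = 40 + 92
j = 31 % 92
if buf != 39:
    weight = pairs <= 21
    process(j)
else:
    handle(buf)
weight = weight + (j > weight)
record(j)
buf = 35 // 92
pairs = pairs // 92

10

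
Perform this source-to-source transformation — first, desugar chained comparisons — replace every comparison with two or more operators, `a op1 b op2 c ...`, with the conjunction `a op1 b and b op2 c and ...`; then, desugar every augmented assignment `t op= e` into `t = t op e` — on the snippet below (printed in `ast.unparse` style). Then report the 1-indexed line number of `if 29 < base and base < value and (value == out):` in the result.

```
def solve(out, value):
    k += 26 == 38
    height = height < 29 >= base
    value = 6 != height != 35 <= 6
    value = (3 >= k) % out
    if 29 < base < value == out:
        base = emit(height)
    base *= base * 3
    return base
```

Transformed code:
def solve(out, value):
    k = k + (26 == 38)
    height = height < 29 and 29 >= base
    value = 6 != height and height != 35 and (35 <= 6)
    value = (3 >= k) % out
    if 29 < base and base < value and (value == out):
        base = emit(height)
    base = base * (base * 3)
    return base

6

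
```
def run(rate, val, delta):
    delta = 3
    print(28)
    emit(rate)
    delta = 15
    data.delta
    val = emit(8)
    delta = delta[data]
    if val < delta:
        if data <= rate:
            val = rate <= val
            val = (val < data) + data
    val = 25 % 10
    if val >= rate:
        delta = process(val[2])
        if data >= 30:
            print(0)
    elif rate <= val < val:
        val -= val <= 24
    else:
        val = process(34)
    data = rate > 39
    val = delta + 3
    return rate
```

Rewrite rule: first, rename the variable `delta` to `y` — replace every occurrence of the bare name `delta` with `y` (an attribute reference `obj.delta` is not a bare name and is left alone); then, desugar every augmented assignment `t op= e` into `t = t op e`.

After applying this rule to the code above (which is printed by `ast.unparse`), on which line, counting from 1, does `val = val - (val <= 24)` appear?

Transformed code:
def run(rate, val, y):
    y = 3
    print(28)
    emit(rate)
    y = 15
    data.delta
    val = emit(8)
    y = y[data]
    if val < y:
        if data <= rate:
            val = rate <= val
            val = (val < data) + data
    val = 25 % 10
    if val >= rate:
        y = process(val[2])
        if data >= 30:
            print(0)
    elif rate <= val < val:
        val = val - (val <= 24)
    else:
        val = process(34)
    data = rate > 39
    val = y + 3
    return rate

19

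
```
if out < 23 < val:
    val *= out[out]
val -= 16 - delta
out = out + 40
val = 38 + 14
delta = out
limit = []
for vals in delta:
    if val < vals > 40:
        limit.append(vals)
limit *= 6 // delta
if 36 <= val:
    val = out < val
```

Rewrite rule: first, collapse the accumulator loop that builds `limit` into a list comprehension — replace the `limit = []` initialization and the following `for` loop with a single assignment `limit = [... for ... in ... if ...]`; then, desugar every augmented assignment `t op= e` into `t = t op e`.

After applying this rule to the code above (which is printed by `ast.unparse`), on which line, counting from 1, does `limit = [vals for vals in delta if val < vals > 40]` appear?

Transformed code:
if out < 23 < val:
    val = val * out[out]
val = val - (16 - delta)
out = out + 40
val = 38 + 14
delta = out
limit = [vals for vals in delta if val < vals > 40]
limit = limit * (6 // delta)
if 36 <= val:
    val = out < val

7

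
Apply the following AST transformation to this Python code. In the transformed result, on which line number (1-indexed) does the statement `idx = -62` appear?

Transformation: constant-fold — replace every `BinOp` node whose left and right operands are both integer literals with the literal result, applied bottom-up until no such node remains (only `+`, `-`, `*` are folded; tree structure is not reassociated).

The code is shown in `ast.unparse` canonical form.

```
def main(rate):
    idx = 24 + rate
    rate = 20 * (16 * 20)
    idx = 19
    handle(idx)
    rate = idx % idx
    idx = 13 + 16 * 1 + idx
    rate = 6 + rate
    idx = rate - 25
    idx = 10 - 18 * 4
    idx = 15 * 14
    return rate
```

Transformed code:
def main(rate):
    idx = 24 + rate
    rate = 6400
    idx = 19
    handle(idx)
    rate = idx % idx
    idx = 29 + idx
    rate = 6 + rate
    idx = rate - 25
    idx = -62
    idx = 210
    return rate

10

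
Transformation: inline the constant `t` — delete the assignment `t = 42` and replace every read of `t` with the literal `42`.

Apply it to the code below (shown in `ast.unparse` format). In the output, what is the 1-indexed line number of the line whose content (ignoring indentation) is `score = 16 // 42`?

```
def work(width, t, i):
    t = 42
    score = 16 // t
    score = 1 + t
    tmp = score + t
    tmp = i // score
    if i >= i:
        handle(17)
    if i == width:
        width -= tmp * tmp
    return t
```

2

Transformed code:
def work(width, t, i):
    score = 16 // 42
    score = 1 + 42
    tmp = score + 42
    tmp = i // score
    if i >= i:
        handle(17)
    if i == width:
        width -= tmp * tmp
    return 42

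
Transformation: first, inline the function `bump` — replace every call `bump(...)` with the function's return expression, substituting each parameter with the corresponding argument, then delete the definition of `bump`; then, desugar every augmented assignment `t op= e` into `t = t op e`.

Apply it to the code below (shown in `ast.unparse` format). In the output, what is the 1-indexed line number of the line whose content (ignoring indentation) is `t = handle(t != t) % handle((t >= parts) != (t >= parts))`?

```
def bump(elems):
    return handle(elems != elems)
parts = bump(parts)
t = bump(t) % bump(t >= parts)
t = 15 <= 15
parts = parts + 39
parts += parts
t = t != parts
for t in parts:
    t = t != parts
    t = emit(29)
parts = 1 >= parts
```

Transformed code:
parts = handle(parts != parts)
t = handle(t != t) % handle((t >= parts) != (t >= parts))
t = 15 <= 15
parts = parts + 39
parts = parts + parts
t = t != parts
for t in parts:
    t = t != parts
    t = emit(29)
parts = 1 >= parts

2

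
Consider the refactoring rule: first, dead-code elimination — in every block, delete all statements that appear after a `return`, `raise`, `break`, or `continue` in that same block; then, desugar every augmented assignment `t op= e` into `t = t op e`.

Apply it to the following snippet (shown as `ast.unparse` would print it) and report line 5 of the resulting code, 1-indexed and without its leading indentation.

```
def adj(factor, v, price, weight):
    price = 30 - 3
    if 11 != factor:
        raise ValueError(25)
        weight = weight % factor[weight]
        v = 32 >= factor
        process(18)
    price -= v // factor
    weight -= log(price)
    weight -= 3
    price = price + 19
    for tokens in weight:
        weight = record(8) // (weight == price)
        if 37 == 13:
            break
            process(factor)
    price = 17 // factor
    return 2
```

Transformed code:
def adj(factor, v, price, weight):
    price = 30 - 3
    if 11 != factor:
        raise ValueError(25)
    price = price - v // factor
    weight = weight - log(price)
    weight = weight - 3
    price = price + 19
    for tokens in weight:
        weight = record(8) // (weight == price)
        if 37 == 13:
            break
    price = 17 // factor
    return 2

price = price - v // factor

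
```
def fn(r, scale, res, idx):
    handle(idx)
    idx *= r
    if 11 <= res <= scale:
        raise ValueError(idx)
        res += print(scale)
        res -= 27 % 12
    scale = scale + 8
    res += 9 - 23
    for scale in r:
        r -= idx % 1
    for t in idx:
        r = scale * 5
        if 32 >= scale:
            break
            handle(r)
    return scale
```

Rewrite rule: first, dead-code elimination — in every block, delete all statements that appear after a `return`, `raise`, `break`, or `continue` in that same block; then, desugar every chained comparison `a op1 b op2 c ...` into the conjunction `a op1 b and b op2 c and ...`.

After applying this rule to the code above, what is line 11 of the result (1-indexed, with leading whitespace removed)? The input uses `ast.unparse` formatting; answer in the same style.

Transformed code:
def fn(r, scale, res, idx):
    handle(idx)
    idx *= r
    if 11 <= res and res <= scale:
        raise ValueError(idx)
    scale = scale + 8
    res += 9 - 23
    for scale in r:
        r -= idx % 1
    for t in idx:
        r = scale * 5
        if 32 >= scale:
            break
    return scale

r = scale * 5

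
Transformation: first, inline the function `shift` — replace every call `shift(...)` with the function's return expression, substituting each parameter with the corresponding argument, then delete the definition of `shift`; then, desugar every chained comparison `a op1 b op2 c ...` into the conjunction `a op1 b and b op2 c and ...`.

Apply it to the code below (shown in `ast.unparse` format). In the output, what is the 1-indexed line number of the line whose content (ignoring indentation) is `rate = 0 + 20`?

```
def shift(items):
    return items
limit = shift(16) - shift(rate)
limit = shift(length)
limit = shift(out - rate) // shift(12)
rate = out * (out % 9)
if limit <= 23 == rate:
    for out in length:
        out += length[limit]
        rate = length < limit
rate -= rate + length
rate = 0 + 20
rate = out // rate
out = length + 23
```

Transformed code:
limit = 16 - rate
limit = length
limit = (out - rate) // 12
rate = out * (out % 9)
if limit <= 23 and 23 == rate:
    for out in length:
        out += length[limit]
        rate = length < limit
rate -= rate + length
rate = 0 + 20
rate = out // rate
out = length + 23

10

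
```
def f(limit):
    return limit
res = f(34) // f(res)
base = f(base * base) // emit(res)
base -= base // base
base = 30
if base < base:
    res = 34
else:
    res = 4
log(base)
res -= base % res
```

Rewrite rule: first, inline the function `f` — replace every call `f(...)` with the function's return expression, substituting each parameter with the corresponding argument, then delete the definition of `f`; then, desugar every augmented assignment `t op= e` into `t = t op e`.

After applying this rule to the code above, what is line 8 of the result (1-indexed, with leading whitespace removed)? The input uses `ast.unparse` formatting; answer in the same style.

res = 4

Transformed code:
res = 34 // res
base = base * base // emit(res)
base = base - base // base
base = 30
if base < base:
    res = 34
else:
    res = 4
log(base)
res = res - base % res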